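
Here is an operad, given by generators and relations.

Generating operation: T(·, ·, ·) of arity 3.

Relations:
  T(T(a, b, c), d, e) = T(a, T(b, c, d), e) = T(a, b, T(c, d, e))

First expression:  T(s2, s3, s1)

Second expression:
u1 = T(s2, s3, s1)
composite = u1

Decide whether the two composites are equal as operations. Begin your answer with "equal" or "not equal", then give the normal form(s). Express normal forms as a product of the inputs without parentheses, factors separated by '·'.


The first composite normalizes to s2 · s3 · s1
The second composite normalizes to s2 · s3 · s1
Both agree, so they are equal.

equal: each reduces to s2 · s3 · s1


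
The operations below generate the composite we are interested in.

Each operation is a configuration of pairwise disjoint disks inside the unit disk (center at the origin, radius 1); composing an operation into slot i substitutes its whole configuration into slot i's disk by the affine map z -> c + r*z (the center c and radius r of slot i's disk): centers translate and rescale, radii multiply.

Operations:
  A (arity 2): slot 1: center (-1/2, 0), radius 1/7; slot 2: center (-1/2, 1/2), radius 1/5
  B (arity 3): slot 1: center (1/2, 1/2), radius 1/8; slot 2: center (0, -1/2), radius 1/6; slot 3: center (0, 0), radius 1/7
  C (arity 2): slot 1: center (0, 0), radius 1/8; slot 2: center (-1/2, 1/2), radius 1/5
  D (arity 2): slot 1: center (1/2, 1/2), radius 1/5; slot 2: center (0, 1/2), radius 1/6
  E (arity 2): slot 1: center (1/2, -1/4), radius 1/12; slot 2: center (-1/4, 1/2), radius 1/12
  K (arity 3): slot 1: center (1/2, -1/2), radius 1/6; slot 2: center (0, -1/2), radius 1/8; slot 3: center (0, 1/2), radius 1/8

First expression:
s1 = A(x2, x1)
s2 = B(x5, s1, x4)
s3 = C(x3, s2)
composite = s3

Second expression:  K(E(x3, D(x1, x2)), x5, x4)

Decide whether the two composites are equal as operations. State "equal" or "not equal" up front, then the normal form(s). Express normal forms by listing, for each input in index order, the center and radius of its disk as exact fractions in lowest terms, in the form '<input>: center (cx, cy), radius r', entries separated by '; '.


not equal; the first gives x1: center (-31/60, 5/12), radius 1/150; x2: center (-31/60, 2/5), radius 1/210; x3: center (0, 0), radius 1/8; x4: center (-1/2, 1/2), radius 1/35; x5: center (-2/5, 3/5), radius 1/40 and the second x1: center (67/144, -59/144), radius 1/360; x2: center (11/24, -59/144), radius 1/432; x3: center (7/12, -13/24), radius 1/72; x4: center (0, 1/2), radius 1/8; x5: center (0, -1/2), radius 1/8


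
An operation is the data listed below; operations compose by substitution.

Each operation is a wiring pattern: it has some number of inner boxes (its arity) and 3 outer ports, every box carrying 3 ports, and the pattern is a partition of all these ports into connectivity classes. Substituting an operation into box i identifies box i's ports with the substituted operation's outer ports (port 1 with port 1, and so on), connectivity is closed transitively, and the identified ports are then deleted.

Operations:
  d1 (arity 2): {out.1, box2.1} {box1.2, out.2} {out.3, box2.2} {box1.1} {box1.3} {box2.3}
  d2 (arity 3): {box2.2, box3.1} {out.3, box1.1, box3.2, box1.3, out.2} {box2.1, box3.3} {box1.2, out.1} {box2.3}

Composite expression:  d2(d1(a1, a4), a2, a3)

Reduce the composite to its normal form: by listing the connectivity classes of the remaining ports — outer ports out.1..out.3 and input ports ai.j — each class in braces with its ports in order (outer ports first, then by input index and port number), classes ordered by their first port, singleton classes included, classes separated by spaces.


{out.1, a1.2} {out.2, out.3, a3.2, a4.1, a4.2} {a1.1} {a1.3} {a2.1, a3.3} {a2.2, a3.1} {a2.3} {a4.3}

Two ports join when wires chain via d2-identified ports.
d1 over (a1, a4) gives {out.1, a4.1} {out.2, a1.2} {out.3, a4.2} {a1.1} {a1.3} {a4.3}, out.j being that stage's outer ports
d2 over (a1, a4, a2, a3) gives {out.1, a1.2} {out.2, out.3, a3.2, a4.1, a4.2} {a1.1} {a1.3} {a2.1, a3.3} {a2.2, a3.1} {a2.3} {a4.3}, out.j being that stage's outer ports


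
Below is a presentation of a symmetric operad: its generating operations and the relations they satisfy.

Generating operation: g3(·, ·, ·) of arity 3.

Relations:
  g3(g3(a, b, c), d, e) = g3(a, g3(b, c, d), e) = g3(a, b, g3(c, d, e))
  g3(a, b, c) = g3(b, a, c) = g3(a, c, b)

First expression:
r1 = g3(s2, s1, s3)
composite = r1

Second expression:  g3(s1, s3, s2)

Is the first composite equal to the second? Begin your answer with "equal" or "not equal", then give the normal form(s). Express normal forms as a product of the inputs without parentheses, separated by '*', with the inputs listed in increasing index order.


equal; both compose to s1 * s2 * s3

Reducing the first expression gives s1 * s2 * s3
Reducing the second expression gives s1 * s2 * s3
The forms coincide; equal.


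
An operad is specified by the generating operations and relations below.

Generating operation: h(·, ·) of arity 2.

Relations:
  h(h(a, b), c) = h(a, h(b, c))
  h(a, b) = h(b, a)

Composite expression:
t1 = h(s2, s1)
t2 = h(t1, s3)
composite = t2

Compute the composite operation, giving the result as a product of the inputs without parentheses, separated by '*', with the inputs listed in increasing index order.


s1 * s2 * s3

Any arrangement under h is one operation, so sort the s-inputs.
h(s2, s1) collapses to s2 * s1
h(h(s2, s1), s3) collapses to s2 * s1 * s3
putting the inputs in ascending order: s1 * s2 * s3


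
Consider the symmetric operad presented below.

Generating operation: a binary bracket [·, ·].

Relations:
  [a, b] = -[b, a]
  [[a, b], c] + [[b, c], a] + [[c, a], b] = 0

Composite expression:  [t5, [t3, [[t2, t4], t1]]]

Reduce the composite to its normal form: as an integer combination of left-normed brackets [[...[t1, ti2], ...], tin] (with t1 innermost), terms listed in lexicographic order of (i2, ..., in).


-[[[[t1, t2], t4], t3], t5] + [[[[t1, t4], t2], t3], t5]

Antisymmetry and Jacobi reduce to t1-anchored left-normed brackets.
Composite bracket: [t5, [t3, [[t2, t4], t1]]]
Full expansion: 16 signed words from ab - ba (2^4 = 16).
Coefficients come from the t1-initial words:
  word t1t2t4t3t5 has sign -1, contributing -[[[[t1, t2], t4], t3], t5]
  word t1t4t2t3t5 has sign +1, contributing +[[[[t1, t4], t2], t3], t5]


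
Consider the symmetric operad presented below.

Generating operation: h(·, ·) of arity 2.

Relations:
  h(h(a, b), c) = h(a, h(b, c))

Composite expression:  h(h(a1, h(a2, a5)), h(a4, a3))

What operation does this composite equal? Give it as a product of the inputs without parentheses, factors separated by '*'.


a1 * a2 * a5 * a4 * a3


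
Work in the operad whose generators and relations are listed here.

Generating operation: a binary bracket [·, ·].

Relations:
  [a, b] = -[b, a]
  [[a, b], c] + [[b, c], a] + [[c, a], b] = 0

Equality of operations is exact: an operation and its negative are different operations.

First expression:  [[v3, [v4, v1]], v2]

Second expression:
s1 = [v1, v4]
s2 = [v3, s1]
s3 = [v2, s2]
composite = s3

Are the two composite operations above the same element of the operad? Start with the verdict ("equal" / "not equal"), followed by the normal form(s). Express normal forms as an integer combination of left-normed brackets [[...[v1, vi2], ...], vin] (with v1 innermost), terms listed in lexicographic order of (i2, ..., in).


equal; the common form is [[[v1, v4], v3], v2]


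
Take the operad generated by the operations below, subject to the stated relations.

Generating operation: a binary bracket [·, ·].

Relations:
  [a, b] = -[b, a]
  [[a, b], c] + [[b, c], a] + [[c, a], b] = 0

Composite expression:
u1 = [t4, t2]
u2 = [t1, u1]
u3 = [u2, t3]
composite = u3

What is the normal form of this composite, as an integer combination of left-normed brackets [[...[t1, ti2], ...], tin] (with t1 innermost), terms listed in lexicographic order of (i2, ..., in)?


Antisymmetry and Jacobi reduce to t1-anchored left-normed brackets.
Composite bracket: [[t1, [t4, t2]], t3]
Expanding via [a, b] = ab - ba: 8 signed words (2^3 = 8).
Keep just the words that open with t1:
  t1t2t4t3 (sign -1) contributes -[[[t1, t2], t4], t3]
  t1t4t2t3 (sign +1) contributes +[[[t1, t4], t2], t3]

-[[[t1, t2], t4], t3] + [[[t1, t4], t2], t3]


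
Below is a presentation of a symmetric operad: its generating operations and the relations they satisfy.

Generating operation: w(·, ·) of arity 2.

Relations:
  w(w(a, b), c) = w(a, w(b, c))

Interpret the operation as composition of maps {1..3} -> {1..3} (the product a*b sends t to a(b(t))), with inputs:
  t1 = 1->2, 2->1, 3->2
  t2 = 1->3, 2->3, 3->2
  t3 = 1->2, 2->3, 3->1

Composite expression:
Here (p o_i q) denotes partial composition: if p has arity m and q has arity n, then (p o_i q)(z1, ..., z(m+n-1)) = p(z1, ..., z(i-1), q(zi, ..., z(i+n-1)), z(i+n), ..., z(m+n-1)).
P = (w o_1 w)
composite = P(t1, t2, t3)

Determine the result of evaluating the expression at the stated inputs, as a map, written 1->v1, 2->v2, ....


1->2, 2->1, 3->2

w(t1, t2) = 1->2, 2->2, 3->1
w(w(t1, t2), t3) = 1->2, 2->1, 3->2


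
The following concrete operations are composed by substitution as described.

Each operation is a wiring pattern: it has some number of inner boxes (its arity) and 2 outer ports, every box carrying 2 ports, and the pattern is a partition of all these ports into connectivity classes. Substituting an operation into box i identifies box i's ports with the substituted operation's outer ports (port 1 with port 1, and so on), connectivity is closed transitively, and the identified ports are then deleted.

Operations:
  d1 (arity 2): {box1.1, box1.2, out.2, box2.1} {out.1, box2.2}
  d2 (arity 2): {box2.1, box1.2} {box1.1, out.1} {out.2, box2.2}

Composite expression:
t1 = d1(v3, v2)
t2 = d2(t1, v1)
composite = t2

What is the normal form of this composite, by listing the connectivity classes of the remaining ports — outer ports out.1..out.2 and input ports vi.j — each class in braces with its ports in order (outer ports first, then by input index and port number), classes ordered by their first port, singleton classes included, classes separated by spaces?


Treat the ports identified at d2 as solder joints: merge, then drop.
d1 over (v3, v2) gives {out.1, v2.2} {out.2, v2.1, v3.1, v3.2}, out.j being that stage's outer ports
d2 over (v3, v2, v1) gives {out.1, v2.2} {out.2, v1.2} {v1.1, v2.1, v3.1, v3.2}, out.j being that stage's outer ports

{out.1, v2.2} {out.2, v1.2} {v1.1, v2.1, v3.1, v3.2}


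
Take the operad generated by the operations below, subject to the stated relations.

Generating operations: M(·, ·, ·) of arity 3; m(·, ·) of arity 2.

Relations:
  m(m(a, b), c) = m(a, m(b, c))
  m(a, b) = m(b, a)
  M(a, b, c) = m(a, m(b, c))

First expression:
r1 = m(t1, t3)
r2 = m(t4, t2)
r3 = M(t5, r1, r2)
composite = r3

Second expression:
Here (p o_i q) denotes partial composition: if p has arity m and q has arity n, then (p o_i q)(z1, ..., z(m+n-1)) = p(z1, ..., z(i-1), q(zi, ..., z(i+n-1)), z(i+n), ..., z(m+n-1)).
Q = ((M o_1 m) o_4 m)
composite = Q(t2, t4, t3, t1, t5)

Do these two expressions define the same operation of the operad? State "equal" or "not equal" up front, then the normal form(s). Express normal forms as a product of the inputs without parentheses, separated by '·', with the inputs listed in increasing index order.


equal — both sides give t1 · t2 · t3 · t4 · t5

In normal form, the first expression is t1 · t2 · t3 · t4 · t5
In normal form, the second expression is t1 · t2 · t3 · t4 · t5
Identical normal forms: equal.


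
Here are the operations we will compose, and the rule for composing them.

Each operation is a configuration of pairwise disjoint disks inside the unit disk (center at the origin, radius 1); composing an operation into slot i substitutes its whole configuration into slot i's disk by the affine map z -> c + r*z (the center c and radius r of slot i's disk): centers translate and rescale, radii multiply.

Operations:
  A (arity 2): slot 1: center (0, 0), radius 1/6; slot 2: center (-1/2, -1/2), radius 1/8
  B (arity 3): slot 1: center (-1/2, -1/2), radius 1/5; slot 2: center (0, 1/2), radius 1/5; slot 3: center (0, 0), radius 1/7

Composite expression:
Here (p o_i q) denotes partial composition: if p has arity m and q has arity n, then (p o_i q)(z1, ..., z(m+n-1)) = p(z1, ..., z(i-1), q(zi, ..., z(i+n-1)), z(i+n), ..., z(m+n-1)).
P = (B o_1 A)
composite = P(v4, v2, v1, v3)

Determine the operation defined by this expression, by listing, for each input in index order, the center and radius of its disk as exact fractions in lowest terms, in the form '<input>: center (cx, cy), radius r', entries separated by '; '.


Affine substitution under B: radii multiply and v-centers shift.
v4 passes through 2 substitutions, ending at center (-1/2, -1/2), radius 1/30
v2 passes through 2 substitutions, ending at center (-3/5, -3/5), radius 1/40
v1 passes through 1 substitution, ending at center (0, 1/2), radius 1/5
v3 passes through 1 substitution, ending at center (0, 0), radius 1/7

v1: center (0, 1/2), radius 1/5; v2: center (-3/5, -3/5), radius 1/40; v3: center (0, 0), radius 1/7; v4: center (-1/2, -1/2), radius 1/30


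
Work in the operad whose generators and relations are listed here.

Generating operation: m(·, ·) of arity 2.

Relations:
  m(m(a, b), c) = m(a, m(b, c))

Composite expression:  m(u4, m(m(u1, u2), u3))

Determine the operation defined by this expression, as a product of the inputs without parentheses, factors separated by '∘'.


u4 ∘ u1 ∘ u2 ∘ u3

All parenthesizations of m agree; list the u-inputs left to right.
m(u1, u2) spells out as u1 ∘ u2
m(m(u1, u2), u3) spells out as u1 ∘ u2 ∘ u3
m(u4, m(m(u1, u2), u3)) spells out as u4 ∘ u1 ∘ u2 ∘ u3


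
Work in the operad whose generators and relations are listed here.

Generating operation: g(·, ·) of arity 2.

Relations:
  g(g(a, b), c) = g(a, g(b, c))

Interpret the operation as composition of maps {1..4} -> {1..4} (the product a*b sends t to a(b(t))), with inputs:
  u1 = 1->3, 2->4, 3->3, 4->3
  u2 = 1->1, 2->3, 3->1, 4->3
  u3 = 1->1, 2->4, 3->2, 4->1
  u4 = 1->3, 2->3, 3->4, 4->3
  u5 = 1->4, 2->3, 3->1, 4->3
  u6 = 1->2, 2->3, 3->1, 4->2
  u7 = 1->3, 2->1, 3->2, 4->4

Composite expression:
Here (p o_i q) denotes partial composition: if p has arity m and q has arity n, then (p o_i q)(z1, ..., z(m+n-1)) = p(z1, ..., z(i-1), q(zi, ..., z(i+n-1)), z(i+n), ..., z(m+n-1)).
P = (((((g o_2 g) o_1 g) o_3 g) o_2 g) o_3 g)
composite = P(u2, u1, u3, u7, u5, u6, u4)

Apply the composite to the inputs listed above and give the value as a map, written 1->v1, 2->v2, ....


1->1, 2->1, 3->1, 4->1

g(u3, u7) = 1->2, 2->1, 3->4, 4->1
g(u1, g(u3, u7)) = 1->4, 2->3, 3->3, 4->3
g(u2, g(u1, g(u3, u7))) = 1->3, 2->1, 3->1, 4->1
g(u5, u6) = 1->3, 2->1, 3->4, 4->3
g(g(u5, u6), u4) = 1->4, 2->4, 3->3, 4->4
g(g(u2, g(u1, g(u3, u7))), g(g(u5, u6), u4)) = 1->1, 2->1, 3->1, 4->1


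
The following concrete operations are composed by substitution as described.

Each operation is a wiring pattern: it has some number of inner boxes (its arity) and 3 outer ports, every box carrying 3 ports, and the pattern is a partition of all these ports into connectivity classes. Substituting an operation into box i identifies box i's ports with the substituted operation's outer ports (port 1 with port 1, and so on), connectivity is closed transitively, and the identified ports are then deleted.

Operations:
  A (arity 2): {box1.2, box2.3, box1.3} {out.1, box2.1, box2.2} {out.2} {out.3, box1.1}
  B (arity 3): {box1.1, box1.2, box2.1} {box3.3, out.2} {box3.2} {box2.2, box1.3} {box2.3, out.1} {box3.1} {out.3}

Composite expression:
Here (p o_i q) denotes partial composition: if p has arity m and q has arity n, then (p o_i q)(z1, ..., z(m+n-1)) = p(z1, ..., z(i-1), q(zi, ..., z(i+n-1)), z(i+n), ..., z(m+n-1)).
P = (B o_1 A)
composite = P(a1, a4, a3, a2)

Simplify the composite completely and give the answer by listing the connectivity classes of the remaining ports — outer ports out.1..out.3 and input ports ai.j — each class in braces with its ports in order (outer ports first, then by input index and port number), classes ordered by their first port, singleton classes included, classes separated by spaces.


{out.1, a3.3} {out.2, a2.3} {out.3} {a1.1, a3.2} {a1.2, a1.3, a4.3} {a2.1} {a2.2} {a3.1, a4.1, a4.2}

Substituting into B glues patterns; closure does the rest.
A over (a1, a4) gives {out.1, a4.1, a4.2} {out.2} {out.3, a1.1} {a1.2, a1.3, a4.3}, out.j being that stage's outer ports
B over (a1, a4, a3, a2) gives {out.1, a3.3} {out.2, a2.3} {out.3} {a1.1, a3.2} {a1.2, a1.3, a4.3} {a2.1} {a2.2} {a3.1, a4.1, a4.2}, out.j being that stage's outer ports


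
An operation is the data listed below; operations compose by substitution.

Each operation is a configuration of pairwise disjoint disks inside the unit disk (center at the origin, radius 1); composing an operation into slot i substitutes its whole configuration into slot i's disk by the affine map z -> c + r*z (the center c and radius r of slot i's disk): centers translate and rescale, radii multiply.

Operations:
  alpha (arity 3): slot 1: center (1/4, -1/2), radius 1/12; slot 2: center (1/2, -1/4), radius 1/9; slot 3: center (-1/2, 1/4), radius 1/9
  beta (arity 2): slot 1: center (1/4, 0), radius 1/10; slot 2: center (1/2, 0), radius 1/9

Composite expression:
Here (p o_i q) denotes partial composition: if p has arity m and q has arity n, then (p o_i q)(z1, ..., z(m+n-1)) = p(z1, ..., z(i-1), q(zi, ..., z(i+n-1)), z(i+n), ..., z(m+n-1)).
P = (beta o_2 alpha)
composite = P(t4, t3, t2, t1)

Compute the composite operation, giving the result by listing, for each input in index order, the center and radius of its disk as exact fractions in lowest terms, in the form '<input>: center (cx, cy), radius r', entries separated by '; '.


t1: center (4/9, 1/36), radius 1/81; t2: center (5/9, -1/36), radius 1/81; t3: center (19/36, -1/18), radius 1/108; t4: center (1/4, 0), radius 1/10

Each t-disk chains the slot maps above it in beta; radii multiply.
t4 passes through 1 substitution, ending at center (1/4, 0), radius 1/10
t3 passes through 2 substitutions, ending at center (19/36, -1/18), radius 1/108
t2 passes through 2 substitutions, ending at center (5/9, -1/36), radius 1/81
t1 passes through 2 substitutions, ending at center (4/9, 1/36), radius 1/81


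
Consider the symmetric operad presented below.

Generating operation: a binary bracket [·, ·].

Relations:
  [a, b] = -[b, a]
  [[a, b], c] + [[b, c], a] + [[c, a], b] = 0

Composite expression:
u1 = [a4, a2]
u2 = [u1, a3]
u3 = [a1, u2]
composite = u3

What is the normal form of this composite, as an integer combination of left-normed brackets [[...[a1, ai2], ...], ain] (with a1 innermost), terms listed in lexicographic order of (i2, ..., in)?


-[[[a1, a2], a4], a3] + [[[a1, a3], a2], a4] - [[[a1, a3], a4], a2] + [[[a1, a4], a2], a3]

In the tensor algebra, words opening a1 carry the a1-anchored form.
Composite bracket: [a1, [[a4, a2], a3]]
Expanding via [a, b] = ab - ba: 8 signed words (2^3 = 8).
Collect the words opening with a1:
  a1a2a4a3 (sign -1) contributes -[[[a1, a2], a4], a3]
  a1a3a2a4 (sign +1) contributes +[[[a1, a3], a2], a4]
  a1a3a4a2 (sign -1) contributes -[[[a1, a3], a4], a2]
  a1a4a2a3 (sign +1) contributes +[[[a1, a4], a2], a3]


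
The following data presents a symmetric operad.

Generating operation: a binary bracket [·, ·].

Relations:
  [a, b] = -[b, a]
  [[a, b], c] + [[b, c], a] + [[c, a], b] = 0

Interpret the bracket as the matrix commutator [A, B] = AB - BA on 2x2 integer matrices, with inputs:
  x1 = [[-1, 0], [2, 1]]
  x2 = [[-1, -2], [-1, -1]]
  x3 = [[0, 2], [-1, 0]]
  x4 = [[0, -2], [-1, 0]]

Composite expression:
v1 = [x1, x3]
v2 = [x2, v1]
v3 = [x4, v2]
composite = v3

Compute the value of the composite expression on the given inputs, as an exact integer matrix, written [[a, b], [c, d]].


[[-32, 0], [0, 32]]

[x1, x3] = [[-4, -4], [-2, 4]]
[x2, [x1, x3]] = [[0, -16], [8, 0]]
[x4, [x2, [x1, x3]]] = [[-32, 0], [0, 32]]


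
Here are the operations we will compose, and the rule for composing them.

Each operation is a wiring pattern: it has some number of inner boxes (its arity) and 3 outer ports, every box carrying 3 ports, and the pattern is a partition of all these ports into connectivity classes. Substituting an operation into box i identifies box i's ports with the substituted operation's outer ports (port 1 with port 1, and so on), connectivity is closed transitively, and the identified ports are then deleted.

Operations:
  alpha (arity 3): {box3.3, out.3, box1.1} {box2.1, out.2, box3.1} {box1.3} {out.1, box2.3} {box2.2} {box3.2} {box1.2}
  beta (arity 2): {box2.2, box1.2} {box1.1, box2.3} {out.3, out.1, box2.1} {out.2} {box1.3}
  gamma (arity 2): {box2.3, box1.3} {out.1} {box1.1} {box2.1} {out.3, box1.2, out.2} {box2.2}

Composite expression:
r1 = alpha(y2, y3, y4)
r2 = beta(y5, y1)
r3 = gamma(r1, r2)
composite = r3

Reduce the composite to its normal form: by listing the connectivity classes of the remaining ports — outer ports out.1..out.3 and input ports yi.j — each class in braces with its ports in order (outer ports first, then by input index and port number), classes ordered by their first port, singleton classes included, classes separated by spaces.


{out.1} {out.2, out.3, y3.1, y4.1} {y1.1, y2.1, y4.3} {y1.2, y5.2} {y1.3, y5.1} {y2.2} {y2.3} {y3.2} {y3.3} {y4.2} {y5.3}

Connectivity passes through glued gamma-boundaries; trace each wire chain.
through alpha, on inputs (y2, y3, y4): {out.1, y3.3} {out.2, y3.1, y4.1} {out.3, y2.1, y4.3} {y2.2} {y2.3} {y3.2} {y4.2} (out.j = stage outer ports)
through beta, on inputs (y5, y1): {out.1, out.3, y1.1} {out.2} {y1.2, y5.2} {y1.3, y5.1} {y5.3} (out.j = stage outer ports)
through gamma, on inputs (y2, y3, y4, y5, y1): {out.1} {out.2, out.3, y3.1, y4.1} {y1.1, y2.1, y4.3} {y1.2, y5.2} {y1.3, y5.1} {y2.2} {y2.3} {y3.2} {y3.3} {y4.2} {y5.3} (out.j = stage outer ports)


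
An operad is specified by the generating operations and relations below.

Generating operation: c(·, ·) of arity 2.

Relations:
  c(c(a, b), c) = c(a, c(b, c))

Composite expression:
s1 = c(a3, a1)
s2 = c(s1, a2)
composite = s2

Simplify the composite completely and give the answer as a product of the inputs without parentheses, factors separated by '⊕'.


Every regrouping of c is equal, so read the a-inputs in written order.
c(a3, a1) linearizes to a3 ⊕ a1
c(c(a3, a1), a2) linearizes to a3 ⊕ a1 ⊕ a2

a3 ⊕ a1 ⊕ a2


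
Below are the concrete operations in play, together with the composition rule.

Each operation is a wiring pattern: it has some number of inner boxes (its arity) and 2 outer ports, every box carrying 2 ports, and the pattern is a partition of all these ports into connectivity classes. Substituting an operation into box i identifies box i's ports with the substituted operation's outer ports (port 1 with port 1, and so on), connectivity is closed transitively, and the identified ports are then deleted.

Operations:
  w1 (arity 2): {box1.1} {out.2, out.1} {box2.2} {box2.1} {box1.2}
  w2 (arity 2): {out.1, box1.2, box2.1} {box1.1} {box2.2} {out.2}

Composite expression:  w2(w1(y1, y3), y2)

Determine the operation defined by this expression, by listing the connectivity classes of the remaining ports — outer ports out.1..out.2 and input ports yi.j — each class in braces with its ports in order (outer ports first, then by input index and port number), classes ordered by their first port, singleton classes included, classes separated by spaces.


{out.1, y2.1} {out.2} {y1.1} {y1.2} {y2.2} {y3.1} {y3.2}

Two ports join when wires chain via w2-identified ports.
composing w1 on (y1, y3), with out.j its own outer ports: {out.1, out.2} {y1.1} {y1.2} {y3.1} {y3.2}
composing w2 on (y1, y3, y2), with out.j its own outer ports: {out.1, y2.1} {out.2} {y1.1} {y1.2} {y2.2} {y3.1} {y3.2}


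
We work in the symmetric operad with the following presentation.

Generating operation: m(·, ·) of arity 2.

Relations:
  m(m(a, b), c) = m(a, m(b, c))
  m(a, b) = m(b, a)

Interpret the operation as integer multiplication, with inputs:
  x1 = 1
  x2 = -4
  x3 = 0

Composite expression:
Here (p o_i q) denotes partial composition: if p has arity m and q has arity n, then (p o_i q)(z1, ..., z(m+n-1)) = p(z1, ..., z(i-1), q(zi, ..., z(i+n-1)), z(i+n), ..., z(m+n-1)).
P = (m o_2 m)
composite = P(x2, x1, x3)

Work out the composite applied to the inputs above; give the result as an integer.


0

m(x1, x3) = 0
m(x2, m(x1, x3)) = 0


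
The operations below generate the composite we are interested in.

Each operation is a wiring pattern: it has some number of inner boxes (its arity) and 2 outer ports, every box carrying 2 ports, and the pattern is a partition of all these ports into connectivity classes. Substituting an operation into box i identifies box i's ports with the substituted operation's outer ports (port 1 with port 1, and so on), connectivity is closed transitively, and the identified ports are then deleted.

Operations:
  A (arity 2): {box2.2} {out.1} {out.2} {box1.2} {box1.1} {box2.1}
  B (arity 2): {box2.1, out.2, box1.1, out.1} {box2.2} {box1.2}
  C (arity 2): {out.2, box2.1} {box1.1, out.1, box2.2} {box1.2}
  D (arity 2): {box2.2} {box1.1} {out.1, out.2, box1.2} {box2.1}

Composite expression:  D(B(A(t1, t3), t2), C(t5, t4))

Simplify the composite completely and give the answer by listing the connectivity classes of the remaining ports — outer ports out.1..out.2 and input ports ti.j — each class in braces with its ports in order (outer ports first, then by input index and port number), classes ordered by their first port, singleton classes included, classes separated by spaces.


{out.1, out.2, t2.1} {t1.1} {t1.2} {t2.2} {t3.1} {t3.2} {t4.1} {t4.2, t5.1} {t5.2}

After gluing at D, chains via deleted ports link the t-ports.
composing A on (t1, t3), with out.j its own outer ports: {out.1} {out.2} {t1.1} {t1.2} {t3.1} {t3.2}
composing B on (t1, t3, t2), with out.j its own outer ports: {out.1, out.2, t2.1} {t1.1} {t1.2} {t2.2} {t3.1} {t3.2}
composing C on (t5, t4), with out.j its own outer ports: {out.1, t4.2, t5.1} {out.2, t4.1} {t5.2}
composing D on (t1, t3, t2, t5, t4), with out.j its own outer ports: {out.1, out.2, t2.1} {t1.1} {t1.2} {t2.2} {t3.1} {t3.2} {t4.1} {t4.2, t5.1} {t5.2}


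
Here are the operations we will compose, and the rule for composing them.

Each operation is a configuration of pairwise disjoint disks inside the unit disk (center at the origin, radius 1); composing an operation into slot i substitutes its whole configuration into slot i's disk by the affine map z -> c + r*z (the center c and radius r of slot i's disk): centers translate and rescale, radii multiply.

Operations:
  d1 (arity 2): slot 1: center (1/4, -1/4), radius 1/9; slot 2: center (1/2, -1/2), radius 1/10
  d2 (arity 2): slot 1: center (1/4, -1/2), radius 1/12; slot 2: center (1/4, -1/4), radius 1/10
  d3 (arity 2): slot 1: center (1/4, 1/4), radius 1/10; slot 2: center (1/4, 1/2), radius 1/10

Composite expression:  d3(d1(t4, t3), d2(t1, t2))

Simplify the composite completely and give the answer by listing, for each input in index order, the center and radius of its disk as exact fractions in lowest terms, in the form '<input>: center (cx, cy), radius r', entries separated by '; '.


Each t-disk chains the slot maps above it in d3; radii multiply.
t4 passes through 2 substitutions, ending at center (11/40, 9/40), radius 1/90
t3 passes through 2 substitutions, ending at center (3/10, 1/5), radius 1/100
t1 passes through 2 substitutions, ending at center (11/40, 9/20), radius 1/120
t2 passes through 2 substitutions, ending at center (11/40, 19/40), radius 1/100

t1: center (11/40, 9/20), radius 1/120; t2: center (11/40, 19/40), radius 1/100; t3: center (3/10, 1/5), radius 1/100; t4: center (11/40, 9/40), radius 1/90


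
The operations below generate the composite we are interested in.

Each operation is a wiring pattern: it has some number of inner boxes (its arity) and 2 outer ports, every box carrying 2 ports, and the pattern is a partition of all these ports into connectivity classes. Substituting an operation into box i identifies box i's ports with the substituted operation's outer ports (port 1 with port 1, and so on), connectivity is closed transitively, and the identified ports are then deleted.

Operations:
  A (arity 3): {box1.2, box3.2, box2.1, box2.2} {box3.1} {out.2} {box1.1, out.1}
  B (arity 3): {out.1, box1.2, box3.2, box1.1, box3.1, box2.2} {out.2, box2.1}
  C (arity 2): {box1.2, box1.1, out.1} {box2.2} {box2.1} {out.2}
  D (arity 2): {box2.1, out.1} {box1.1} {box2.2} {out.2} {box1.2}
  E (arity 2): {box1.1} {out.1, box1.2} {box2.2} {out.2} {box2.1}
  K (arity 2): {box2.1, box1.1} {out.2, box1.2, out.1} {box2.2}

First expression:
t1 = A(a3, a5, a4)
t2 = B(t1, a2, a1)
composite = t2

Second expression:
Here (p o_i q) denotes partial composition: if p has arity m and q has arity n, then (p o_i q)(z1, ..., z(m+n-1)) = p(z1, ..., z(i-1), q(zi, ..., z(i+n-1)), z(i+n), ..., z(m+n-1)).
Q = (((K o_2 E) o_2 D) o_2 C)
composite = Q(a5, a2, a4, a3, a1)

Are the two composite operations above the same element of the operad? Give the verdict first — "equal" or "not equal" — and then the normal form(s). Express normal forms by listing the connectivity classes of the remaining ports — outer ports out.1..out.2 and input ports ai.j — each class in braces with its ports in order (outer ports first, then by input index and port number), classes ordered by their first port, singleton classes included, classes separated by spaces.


not equal — first {out.1, a1.1, a1.2, a2.2, a3.1} {out.2, a2.1} {a3.2, a4.2, a5.1, a5.2} {a4.1}, second {out.1, out.2, a5.2} {a1.1} {a1.2} {a2.1, a2.2} {a3.1} {a3.2} {a4.1} {a4.2} {a5.1}


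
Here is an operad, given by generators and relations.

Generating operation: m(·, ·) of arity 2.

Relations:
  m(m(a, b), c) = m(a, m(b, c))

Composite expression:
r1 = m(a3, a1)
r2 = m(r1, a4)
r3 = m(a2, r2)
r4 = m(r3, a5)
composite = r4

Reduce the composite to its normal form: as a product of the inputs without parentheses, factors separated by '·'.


a2 · a3 · a1 · a4 · a5

Every regrouping of m is equal, so read the a-inputs in written order.
m(a3, a1) linearizes to a3 · a1
m(m(a3, a1), a4) linearizes to a3 · a1 · a4
m(a2, m(m(a3, a1), a4)) linearizes to a2 · a3 · a1 · a4
m(m(a2, m(m(a3, a1), a4)), a5) linearizes to a2 · a3 · a1 · a4 · a5


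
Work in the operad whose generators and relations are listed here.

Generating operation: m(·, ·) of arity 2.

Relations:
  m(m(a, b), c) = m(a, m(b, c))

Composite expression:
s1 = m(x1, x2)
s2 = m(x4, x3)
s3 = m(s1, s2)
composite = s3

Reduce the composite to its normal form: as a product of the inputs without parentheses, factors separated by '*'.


x1 * x2 * x4 * x3

Every regrouping of m is equal, so read the x-inputs in written order.
m(x1, x2) flattens to x1 * x2
m(x4, x3) flattens to x4 * x3
m(m(x1, x2), m(x4, x3)) flattens to x1 * x2 * x4 * x3


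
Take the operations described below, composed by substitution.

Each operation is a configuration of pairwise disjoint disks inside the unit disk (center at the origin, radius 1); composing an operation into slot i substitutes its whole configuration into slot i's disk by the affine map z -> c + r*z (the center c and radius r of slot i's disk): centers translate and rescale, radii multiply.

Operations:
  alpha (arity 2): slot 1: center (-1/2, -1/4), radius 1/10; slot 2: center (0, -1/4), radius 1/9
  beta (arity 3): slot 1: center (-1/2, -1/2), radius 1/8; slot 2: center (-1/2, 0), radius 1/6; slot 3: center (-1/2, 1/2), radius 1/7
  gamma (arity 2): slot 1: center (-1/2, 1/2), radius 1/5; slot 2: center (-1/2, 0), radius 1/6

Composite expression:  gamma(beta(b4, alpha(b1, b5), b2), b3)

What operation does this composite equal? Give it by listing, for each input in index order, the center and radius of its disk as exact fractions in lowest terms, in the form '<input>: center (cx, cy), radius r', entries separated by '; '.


b1: center (-37/60, 59/120), radius 1/300; b2: center (-3/5, 3/5), radius 1/35; b3: center (-1/2, 0), radius 1/6; b4: center (-3/5, 2/5), radius 1/40; b5: center (-3/5, 59/120), radius 1/270

Follow each b-input down from gamma: c' goes to c + r*c', radius to r*r'.
input b4: applying the 2 nested substitutions gives center (-3/5, 2/5), radius 1/40
input b1: applying the 3 nested substitutions gives center (-37/60, 59/120), radius 1/300
input b5: applying the 3 nested substitutions gives center (-3/5, 59/120), radius 1/270
input b2: applying the 2 nested substitutions gives center (-3/5, 3/5), radius 1/35
input b3: applying the 1 nested substitution gives center (-1/2, 0), radius 1/6


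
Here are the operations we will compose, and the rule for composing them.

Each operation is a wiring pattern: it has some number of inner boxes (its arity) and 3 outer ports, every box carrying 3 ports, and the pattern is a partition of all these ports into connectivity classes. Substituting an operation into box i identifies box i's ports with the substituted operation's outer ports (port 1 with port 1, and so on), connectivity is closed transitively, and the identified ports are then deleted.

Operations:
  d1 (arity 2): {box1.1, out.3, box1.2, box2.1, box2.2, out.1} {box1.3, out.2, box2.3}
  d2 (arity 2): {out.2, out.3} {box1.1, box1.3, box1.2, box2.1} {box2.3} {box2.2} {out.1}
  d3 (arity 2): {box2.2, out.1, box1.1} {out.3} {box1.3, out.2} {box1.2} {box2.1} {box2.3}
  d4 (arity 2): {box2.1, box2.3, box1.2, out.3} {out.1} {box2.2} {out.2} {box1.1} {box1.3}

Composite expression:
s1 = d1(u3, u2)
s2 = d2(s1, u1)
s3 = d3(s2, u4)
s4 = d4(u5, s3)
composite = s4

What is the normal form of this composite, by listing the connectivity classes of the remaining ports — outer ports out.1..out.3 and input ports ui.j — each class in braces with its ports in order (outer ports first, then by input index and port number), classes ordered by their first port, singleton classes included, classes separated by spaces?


{out.1} {out.2} {out.3, u4.2, u5.2} {u1.1, u2.1, u2.2, u2.3, u3.1, u3.2, u3.3} {u1.2} {u1.3} {u4.1} {u4.3} {u5.1} {u5.3}

Two ports join when wires chain via d4-identified ports.
the subtree at d1 composes to {out.1, out.3, u2.1, u2.2, u3.1, u3.2} {out.2, u2.3, u3.3} on (u3, u2); out.j = own outer ports
the subtree at d2 composes to {out.1} {out.2, out.3} {u1.1, u2.1, u2.2, u2.3, u3.1, u3.2, u3.3} {u1.2} {u1.3} on (u3, u2, u1); out.j = own outer ports
the subtree at d3 composes to {out.1, u4.2} {out.2} {out.3} {u1.1, u2.1, u2.2, u2.3, u3.1, u3.2, u3.3} {u1.2} {u1.3} {u4.1} {u4.3} on (u3, u2, u1, u4); out.j = own outer ports
the subtree at d4 composes to {out.1} {out.2} {out.3, u4.2, u5.2} {u1.1, u2.1, u2.2, u2.3, u3.1, u3.2, u3.3} {u1.2} {u1.3} {u4.1} {u4.3} {u5.1} {u5.3} on (u5, u3, u2, u1, u4); out.j = own outer ports


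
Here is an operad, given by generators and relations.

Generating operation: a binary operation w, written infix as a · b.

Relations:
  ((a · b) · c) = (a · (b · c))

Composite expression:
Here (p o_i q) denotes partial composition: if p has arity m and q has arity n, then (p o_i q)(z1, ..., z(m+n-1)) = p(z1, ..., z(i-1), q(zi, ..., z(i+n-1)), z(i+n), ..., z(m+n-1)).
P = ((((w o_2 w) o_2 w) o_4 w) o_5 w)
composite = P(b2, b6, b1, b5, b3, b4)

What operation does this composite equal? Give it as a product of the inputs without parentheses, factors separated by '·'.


Associativity of w dissolves the nesting; only the b-input order survives.
(b6 · b1) spells out as b6 · b1
(b3 · b4) spells out as b3 · b4
(b5 · (b3 · b4)) spells out as b5 · b3 · b4
((b6 · b1) · (b5 · (b3 · b4))) spells out as b6 · b1 · b5 · b3 · b4
(b2 · ((b6 · b1) · (b5 · (b3 · b4)))) spells out as b2 · b6 · b1 · b5 · b3 · b4

b2 · b6 · b1 · b5 · b3 · b4


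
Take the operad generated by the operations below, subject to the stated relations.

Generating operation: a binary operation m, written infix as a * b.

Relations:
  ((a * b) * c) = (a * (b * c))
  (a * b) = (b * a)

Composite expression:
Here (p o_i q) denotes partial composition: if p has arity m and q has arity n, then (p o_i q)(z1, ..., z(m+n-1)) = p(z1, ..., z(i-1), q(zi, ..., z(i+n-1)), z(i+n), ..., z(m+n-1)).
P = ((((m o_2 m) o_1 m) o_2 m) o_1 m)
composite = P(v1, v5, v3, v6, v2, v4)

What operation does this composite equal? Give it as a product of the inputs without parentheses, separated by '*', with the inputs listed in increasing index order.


v1 * v2 * v3 * v4 * v5 * v6

Both nesting and order wash out for m; what remains is which v's occur.
(v1 * v5) flattens to v1 * v5
(v3 * v6) flattens to v3 * v6
((v1 * v5) * (v3 * v6)) flattens to v1 * v5 * v3 * v6
(v2 * v4) flattens to v2 * v4
(((v1 * v5) * (v3 * v6)) * (v2 * v4)) flattens to v1 * v5 * v3 * v6 * v2 * v4
putting the inputs in ascending order: v1 * v2 * v3 * v4 * v5 * v6


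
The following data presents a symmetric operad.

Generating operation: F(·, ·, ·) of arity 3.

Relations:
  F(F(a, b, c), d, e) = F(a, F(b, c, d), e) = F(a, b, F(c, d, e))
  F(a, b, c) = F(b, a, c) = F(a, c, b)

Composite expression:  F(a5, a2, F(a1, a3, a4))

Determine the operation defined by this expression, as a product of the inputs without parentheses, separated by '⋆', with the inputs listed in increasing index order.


a1 ⋆ a2 ⋆ a3 ⋆ a4 ⋆ a5

Any arrangement under F is one operation, so sort the a-inputs.
F(a1, a3, a4) linearizes to a1 ⋆ a3 ⋆ a4
F(a5, a2, F(a1, a3, a4)) linearizes to a5 ⋆ a2 ⋆ a1 ⋆ a3 ⋆ a4
reordering the factors by index: a1 ⋆ a2 ⋆ a3 ⋆ a4 ⋆ a5


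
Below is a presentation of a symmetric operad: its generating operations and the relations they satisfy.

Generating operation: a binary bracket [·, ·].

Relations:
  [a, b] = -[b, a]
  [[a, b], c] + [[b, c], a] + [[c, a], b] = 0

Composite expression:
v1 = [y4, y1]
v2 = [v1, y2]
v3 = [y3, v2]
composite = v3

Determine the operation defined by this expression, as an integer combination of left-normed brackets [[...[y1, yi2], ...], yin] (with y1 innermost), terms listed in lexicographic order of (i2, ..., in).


[[[y1, y4], y2], y3]


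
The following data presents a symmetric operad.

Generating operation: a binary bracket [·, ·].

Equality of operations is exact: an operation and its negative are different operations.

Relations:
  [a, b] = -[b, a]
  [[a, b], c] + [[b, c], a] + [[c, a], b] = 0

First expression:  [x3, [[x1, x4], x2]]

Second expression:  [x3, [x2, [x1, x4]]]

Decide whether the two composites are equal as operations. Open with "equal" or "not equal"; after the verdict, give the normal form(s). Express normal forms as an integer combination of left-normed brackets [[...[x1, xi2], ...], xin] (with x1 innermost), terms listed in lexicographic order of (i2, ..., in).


The first composite normalizes to -[[[x1, x4], x2], x3]
The second composite normalizes to [[[x1, x4], x2], x3]
Distinct normal forms: not equal.

not equal; first: -[[[x1, x4], x2], x3]; second: [[[x1, x4], x2], x3]


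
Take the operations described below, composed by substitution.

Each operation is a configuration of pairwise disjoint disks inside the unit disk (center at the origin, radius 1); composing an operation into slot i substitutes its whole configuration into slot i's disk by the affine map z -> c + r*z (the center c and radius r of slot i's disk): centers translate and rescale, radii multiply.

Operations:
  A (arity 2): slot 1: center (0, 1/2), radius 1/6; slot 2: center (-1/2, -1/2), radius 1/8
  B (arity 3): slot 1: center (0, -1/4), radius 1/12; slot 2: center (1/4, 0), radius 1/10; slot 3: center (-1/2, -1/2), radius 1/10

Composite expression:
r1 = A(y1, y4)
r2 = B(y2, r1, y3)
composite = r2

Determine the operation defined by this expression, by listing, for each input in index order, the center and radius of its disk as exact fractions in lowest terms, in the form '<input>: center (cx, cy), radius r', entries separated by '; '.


y1: center (1/4, 1/20), radius 1/60; y2: center (0, -1/4), radius 1/12; y3: center (-1/2, -1/2), radius 1/10; y4: center (1/5, -1/20), radius 1/80

Each y-disk chains the slot maps above it in B; radii multiply.
input y2: composing its 1 substitution step yields center (0, -1/4), radius 1/12
input y1: composing its 2 substitution steps yields center (1/4, 1/20), radius 1/60
input y4: composing its 2 substitution steps yields center (1/5, -1/20), radius 1/80
input y3: composing its 1 substitution step yields center (-1/2, -1/2), radius 1/10
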